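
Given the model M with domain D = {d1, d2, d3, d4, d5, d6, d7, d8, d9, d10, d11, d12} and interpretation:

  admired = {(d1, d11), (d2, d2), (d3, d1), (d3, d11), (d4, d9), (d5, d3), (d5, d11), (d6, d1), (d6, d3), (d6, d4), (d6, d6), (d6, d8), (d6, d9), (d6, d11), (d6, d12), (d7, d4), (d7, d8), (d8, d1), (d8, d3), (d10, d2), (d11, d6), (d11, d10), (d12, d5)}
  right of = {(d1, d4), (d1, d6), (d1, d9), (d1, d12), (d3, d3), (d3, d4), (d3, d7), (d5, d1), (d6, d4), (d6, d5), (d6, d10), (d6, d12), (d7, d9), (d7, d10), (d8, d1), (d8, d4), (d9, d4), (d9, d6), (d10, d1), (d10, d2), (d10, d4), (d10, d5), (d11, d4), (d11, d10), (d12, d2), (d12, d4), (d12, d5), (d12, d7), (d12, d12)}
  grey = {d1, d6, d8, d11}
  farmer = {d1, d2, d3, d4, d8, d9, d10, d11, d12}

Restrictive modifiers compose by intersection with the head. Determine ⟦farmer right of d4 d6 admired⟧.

{d1, d3, d8, d9, d11, d12}

⟦right of d4⟧ = {x : ⟨x, d4⟩ ∈ ⟦right of⟧} = {d1, d3, d6, d8, d9, d10, d11, d12}
⟦d6 admired⟧ = {x : ⟨d6, x⟩ ∈ ⟦admired⟧} = {d1, d3, d4, d6, d8, d9, d11, d12}
⟦farmer⟧ = {d1, d2, d3, d4, d8, d9, d10, d11, d12}
… ∩ ⟦right of d4⟧ = {d1, d2, d3, d4, d8, d9, d10, d11, d12} ∩ {d1, d3, d6, d8, d9, d10, d11, d12} = {d1, d3, d8, d9, d10, d11, d12}
… ∩ ⟦d6 admired⟧ = {d1, d3, d8, d9, d10, d11, d12} ∩ {d1, d3, d4, d6, d8, d9, d11, d12} = {d1, d3, d8, d9, d11, d12}
So ⟦farmer right of d4 d6 admired⟧ = {d1, d3, d8, d9, d11, d12}.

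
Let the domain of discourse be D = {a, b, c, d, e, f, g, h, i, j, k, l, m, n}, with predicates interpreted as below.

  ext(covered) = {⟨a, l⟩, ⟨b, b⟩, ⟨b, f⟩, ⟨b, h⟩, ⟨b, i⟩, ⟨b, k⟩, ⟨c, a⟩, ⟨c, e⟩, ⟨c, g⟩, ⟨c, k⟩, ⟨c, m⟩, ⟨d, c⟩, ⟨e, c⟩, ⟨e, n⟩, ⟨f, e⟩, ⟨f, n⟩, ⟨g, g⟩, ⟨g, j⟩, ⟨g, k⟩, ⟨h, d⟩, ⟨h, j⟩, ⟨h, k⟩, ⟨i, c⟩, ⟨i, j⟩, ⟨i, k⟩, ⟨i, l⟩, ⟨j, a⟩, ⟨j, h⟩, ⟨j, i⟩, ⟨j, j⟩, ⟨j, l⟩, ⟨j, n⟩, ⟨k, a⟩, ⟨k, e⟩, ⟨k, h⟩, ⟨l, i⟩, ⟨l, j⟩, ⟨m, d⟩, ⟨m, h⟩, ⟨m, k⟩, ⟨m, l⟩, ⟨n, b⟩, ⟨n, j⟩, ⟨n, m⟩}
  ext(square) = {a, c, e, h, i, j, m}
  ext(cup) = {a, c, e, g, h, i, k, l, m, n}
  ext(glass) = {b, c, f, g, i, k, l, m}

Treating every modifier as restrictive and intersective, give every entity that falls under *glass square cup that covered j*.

⟦that covered j⟧ = {x : ⟨x, j⟩ ∈ ⟦covered⟧} = {g, h, i, j, l, n}
⟦cup⟧ = {a, c, e, g, h, i, k, l, m, n}
… ∩ ⟦that covered j⟧ = {a, c, e, g, h, i, k, l, m, n} ∩ {g, h, i, j, l, n} = {g, h, i, l, n}
… ∩ ⟦glass⟧ = {g, h, i, l, n} ∩ {b, c, f, g, i, k, l, m} = {g, i, l}
… ∩ ⟦square⟧ = {g, i, l} ∩ {a, c, e, h, i, j, m} = {i}
So ⟦glass square cup that covered j⟧ = {i}.

{i}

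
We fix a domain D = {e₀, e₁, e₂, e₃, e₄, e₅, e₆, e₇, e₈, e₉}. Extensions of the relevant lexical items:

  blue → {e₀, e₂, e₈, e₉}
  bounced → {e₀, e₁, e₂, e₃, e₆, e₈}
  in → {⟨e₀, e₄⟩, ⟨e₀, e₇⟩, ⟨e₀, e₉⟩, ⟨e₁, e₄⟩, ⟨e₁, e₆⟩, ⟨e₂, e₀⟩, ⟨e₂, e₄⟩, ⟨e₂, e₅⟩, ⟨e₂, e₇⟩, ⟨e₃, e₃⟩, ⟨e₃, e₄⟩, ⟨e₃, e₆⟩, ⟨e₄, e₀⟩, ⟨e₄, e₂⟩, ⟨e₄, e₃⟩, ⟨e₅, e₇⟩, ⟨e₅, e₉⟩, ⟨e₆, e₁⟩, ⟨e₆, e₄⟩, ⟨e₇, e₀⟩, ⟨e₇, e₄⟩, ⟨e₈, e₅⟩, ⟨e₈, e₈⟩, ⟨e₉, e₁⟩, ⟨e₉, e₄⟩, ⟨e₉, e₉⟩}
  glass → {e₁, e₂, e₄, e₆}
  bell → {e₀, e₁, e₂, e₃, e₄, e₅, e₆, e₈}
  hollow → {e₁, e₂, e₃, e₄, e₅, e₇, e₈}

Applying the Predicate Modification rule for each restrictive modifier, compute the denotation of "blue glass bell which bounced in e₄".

⟦which bounced⟧ = ⟦bounced⟧ = {e₀, e₁, e₂, e₃, e₆, e₈}
⟦in e₄⟧ = {x : ⟨x, e₄⟩ ∈ ⟦in⟧} = {e₀, e₁, e₂, e₃, e₆, e₇, e₉}
⟦bell⟧ = {e₀, e₁, e₂, e₃, e₄, e₅, e₆, e₈}
… ∩ ⟦which bounced⟧ = {e₀, e₁, e₂, e₃, e₄, e₅, e₆, e₈} ∩ {e₀, e₁, e₂, e₃, e₆, e₈} = {e₀, e₁, e₂, e₃, e₆, e₈}
… ∩ ⟦in e₄⟧ = {e₀, e₁, e₂, e₃, e₆, e₈} ∩ {e₀, e₁, e₂, e₃, e₆, e₇, e₉} = {e₀, e₁, e₂, e₃, e₆}
… ∩ ⟦blue⟧ = {e₀, e₁, e₂, e₃, e₆} ∩ {e₀, e₂, e₈, e₉} = {e₀, e₂}
… ∩ ⟦glass⟧ = {e₀, e₂} ∩ {e₁, e₂, e₄, e₆} = {e₂}
So ⟦blue glass bell which bounced in e₄⟧ = {e₂}.

{e₂}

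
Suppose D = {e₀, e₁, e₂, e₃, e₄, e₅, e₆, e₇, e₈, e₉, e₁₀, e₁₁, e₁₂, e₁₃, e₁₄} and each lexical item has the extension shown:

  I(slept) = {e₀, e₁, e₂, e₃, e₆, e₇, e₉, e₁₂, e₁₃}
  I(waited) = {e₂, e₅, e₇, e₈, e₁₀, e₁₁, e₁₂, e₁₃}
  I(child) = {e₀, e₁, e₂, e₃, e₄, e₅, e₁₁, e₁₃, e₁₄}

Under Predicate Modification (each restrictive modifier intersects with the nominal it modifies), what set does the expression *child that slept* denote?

{e₀, e₁, e₂, e₃, e₁₃}

⟦that slept⟧ = ⟦slept⟧ = {e₀, e₁, e₂, e₃, e₆, e₇, e₉, e₁₂, e₁₃}
⟦child⟧ = {e₀, e₁, e₂, e₃, e₄, e₅, e₁₁, e₁₃, e₁₄}
… ∩ ⟦that slept⟧ = {e₀, e₁, e₂, e₃, e₄, e₅, e₁₁, e₁₃, e₁₄} ∩ {e₀, e₁, e₂, e₃, e₆, e₇, e₉, e₁₂, e₁₃} = {e₀, e₁, e₂, e₃, e₁₃}
So ⟦child that slept⟧ = {e₀, e₁, e₂, e₃, e₁₃}.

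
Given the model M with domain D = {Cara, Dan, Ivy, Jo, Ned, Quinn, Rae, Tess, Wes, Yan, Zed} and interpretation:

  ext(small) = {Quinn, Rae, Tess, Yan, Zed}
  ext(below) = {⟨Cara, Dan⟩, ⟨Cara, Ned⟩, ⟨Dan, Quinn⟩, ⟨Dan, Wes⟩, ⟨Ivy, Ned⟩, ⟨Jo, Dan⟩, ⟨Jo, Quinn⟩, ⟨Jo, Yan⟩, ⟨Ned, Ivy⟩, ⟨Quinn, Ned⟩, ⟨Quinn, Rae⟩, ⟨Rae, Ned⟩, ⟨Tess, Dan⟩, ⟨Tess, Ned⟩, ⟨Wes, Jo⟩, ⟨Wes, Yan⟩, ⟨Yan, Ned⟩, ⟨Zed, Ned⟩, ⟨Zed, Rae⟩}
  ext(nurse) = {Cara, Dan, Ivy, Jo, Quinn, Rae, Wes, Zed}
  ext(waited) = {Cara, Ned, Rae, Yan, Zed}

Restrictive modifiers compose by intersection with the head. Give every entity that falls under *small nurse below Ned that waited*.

{Rae, Zed}

⟦below Ned⟧ = {x : ⟨x, Ned⟩ ∈ ⟦below⟧} = {Cara, Ivy, Quinn, Rae, Tess, Yan, Zed}
⟦that waited⟧ = ⟦waited⟧ = {Cara, Ned, Rae, Yan, Zed}
⟦nurse⟧ = {Cara, Dan, Ivy, Jo, Quinn, Rae, Wes, Zed}
… ∩ ⟦below Ned⟧ = {Cara, Dan, Ivy, Jo, Quinn, Rae, Wes, Zed} ∩ {Cara, Ivy, Quinn, Rae, Tess, Yan, Zed} = {Cara, Ivy, Quinn, Rae, Zed}
… ∩ ⟦that waited⟧ = {Cara, Ivy, Quinn, Rae, Zed} ∩ {Cara, Ned, Rae, Yan, Zed} = {Cara, Rae, Zed}
… ∩ ⟦small⟧ = {Cara, Rae, Zed} ∩ {Quinn, Rae, Tess, Yan, Zed} = {Rae, Zed}
So ⟦small nurse below Ned that waited⟧ = {Rae, Zed}.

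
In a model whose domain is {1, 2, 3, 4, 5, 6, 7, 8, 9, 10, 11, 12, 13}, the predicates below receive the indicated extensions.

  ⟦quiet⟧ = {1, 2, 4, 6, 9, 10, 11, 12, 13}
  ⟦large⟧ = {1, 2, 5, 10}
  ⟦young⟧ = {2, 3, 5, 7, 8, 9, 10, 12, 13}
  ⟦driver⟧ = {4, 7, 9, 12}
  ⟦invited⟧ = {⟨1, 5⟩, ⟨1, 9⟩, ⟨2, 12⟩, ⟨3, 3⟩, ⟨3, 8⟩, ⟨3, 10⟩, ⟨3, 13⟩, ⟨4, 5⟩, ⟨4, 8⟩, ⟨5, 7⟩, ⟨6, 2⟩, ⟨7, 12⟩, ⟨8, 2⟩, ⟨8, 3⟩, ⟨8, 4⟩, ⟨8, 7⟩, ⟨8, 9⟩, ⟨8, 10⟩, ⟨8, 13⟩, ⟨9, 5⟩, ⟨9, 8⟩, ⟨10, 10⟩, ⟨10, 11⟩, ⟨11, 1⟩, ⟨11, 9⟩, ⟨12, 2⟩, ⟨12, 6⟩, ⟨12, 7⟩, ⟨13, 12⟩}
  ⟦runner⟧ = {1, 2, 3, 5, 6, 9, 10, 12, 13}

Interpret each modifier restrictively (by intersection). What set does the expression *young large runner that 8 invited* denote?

⟦that 8 invited⟧ = {x : ⟨8, x⟩ ∈ ⟦invited⟧} = {2, 3, 4, 7, 9, 10, 13}
⟦runner⟧ = {1, 2, 3, 5, 6, 9, 10, 12, 13}
… ∩ ⟦that 8 invited⟧ = {1, 2, 3, 5, 6, 9, 10, 12, 13} ∩ {2, 3, 4, 7, 9, 10, 13} = {2, 3, 9, 10, 13}
… ∩ ⟦young⟧ = {2, 3, 9, 10, 13} ∩ {2, 3, 5, 7, 8, 9, 10, 12, 13} = {2, 3, 9, 10, 13}
… ∩ ⟦large⟧ = {2, 3, 9, 10, 13} ∩ {1, 2, 5, 10} = {2, 10}
So ⟦young large runner that 8 invited⟧ = {2, 10}.

{2, 10}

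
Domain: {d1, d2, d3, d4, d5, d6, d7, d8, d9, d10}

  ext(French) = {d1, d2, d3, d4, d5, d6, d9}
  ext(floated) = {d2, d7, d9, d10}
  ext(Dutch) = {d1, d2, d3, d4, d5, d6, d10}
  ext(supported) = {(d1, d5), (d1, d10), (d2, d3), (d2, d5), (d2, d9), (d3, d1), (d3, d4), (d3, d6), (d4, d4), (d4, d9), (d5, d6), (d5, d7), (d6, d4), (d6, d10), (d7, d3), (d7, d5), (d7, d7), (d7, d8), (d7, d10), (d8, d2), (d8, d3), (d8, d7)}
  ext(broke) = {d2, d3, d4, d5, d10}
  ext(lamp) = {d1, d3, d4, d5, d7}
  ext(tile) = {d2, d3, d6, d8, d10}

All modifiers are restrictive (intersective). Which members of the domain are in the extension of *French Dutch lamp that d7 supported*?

{d3, d5}

⟦that d7 supported⟧ = {x : ⟨d7, x⟩ ∈ ⟦supported⟧} = {d3, d5, d7, d8, d10}
⟦lamp⟧ = {d1, d3, d4, d5, d7}
… ∩ ⟦that d7 supported⟧ = {d1, d3, d4, d5, d7} ∩ {d3, d5, d7, d8, d10} = {d3, d5, d7}
… ∩ ⟦French⟧ = {d3, d5, d7} ∩ {d1, d2, d3, d4, d5, d6, d9} = {d3, d5}
… ∩ ⟦Dutch⟧ = {d3, d5} ∩ {d1, d2, d3, d4, d5, d6, d10} = {d3, d5}
So ⟦French Dutch lamp that d7 supported⟧ = {d3, d5}.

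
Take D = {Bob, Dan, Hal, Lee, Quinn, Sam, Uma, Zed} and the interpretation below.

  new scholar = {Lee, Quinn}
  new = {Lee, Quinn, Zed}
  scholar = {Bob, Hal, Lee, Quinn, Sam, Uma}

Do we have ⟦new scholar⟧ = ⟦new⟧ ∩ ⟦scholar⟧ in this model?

⟦new⟧ ∩ ⟦scholar⟧ = {Lee, Quinn, Zed} ∩ {Bob, Hal, Lee, Quinn, Sam, Uma} = {Lee, Quinn}
Observed ⟦new scholar⟧ = {Lee, Quinn}.
These coincide, so the modifier is intersective here.

yes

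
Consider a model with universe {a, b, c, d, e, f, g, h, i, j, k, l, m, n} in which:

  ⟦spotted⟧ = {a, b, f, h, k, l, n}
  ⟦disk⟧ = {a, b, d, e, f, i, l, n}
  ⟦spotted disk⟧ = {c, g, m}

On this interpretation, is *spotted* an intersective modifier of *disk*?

⟦spotted⟧ ∩ ⟦disk⟧ = {a, b, f, h, k, l, n} ∩ {a, b, d, e, f, i, l, n} = {a, b, f, l, n}
Observed ⟦spotted disk⟧ = {c, g, m}.
These differ, so the modifier is not intersective in this model.

no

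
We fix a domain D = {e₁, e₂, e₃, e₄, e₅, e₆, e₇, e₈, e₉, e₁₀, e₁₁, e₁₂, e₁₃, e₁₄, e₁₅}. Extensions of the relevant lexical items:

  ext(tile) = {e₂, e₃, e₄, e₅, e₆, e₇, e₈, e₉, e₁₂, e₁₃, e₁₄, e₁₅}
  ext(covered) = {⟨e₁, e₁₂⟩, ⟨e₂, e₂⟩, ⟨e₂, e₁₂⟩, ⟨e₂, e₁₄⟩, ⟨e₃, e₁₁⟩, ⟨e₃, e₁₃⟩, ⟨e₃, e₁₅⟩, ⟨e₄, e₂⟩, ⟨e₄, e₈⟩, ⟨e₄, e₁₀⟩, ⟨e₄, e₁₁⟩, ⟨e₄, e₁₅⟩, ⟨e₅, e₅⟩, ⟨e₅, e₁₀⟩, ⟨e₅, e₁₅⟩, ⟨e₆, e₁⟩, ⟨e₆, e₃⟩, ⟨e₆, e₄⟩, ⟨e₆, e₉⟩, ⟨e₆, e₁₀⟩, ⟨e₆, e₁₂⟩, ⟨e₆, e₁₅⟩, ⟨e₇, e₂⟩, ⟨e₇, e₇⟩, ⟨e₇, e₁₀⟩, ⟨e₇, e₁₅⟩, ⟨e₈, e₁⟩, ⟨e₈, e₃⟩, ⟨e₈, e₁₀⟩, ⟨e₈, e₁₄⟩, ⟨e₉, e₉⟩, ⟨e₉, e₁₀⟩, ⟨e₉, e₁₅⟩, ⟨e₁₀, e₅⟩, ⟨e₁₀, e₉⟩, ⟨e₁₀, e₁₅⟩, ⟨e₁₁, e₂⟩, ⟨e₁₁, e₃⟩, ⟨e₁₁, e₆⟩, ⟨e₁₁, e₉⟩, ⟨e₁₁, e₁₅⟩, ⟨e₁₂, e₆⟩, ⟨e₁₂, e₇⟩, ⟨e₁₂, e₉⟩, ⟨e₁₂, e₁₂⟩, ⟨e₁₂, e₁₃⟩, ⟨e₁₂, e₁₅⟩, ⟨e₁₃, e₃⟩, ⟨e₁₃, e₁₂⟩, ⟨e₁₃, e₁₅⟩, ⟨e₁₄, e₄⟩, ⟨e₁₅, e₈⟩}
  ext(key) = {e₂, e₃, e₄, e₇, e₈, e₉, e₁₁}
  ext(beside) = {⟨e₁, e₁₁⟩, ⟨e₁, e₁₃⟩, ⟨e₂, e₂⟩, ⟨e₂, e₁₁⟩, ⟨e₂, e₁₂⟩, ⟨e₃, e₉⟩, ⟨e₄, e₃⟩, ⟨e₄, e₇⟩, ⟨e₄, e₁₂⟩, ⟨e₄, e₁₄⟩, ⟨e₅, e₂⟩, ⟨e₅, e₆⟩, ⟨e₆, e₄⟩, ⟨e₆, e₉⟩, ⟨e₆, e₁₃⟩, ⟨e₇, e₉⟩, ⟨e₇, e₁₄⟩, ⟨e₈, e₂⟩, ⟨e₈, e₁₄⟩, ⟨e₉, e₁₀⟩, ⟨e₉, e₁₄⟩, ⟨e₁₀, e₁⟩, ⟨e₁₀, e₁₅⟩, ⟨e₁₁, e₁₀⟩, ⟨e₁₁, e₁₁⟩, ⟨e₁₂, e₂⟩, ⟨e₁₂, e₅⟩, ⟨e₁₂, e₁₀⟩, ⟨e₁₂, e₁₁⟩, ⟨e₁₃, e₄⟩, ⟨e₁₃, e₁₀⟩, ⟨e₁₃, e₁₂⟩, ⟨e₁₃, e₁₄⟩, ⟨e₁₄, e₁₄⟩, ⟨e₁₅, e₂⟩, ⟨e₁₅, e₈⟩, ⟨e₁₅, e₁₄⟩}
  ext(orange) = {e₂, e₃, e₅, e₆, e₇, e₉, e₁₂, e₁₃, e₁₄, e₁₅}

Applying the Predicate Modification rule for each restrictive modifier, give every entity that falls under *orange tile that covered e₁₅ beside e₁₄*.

⟦that covered e₁₅⟧ = {x : ⟨x, e₁₅⟩ ∈ ⟦covered⟧} = {e₃, e₄, e₅, e₆, e₇, e₉, e₁₀, e₁₁, e₁₂, e₁₃}
⟦beside e₁₄⟧ = {x : ⟨x, e₁₄⟩ ∈ ⟦beside⟧} = {e₄, e₇, e₈, e₉, e₁₃, e₁₄, e₁₅}
⟦tile⟧ = {e₂, e₃, e₄, e₅, e₆, e₇, e₈, e₉, e₁₂, e₁₃, e₁₄, e₁₅}
… ∩ ⟦that covered e₁₅⟧ = {e₂, e₃, e₄, e₅, e₆, e₇, e₈, e₉, e₁₂, e₁₃, e₁₄, e₁₅} ∩ {e₃, e₄, e₅, e₆, e₇, e₉, e₁₀, e₁₁, e₁₂, e₁₃} = {e₃, e₄, e₅, e₆, e₇, e₉, e₁₂, e₁₃}
… ∩ ⟦beside e₁₄⟧ = {e₃, e₄, e₅, e₆, e₇, e₉, e₁₂, e₁₃} ∩ {e₄, e₇, e₈, e₉, e₁₃, e₁₄, e₁₅} = {e₄, e₇, e₉, e₁₃}
… ∩ ⟦orange⟧ = {e₄, e₇, e₉, e₁₃} ∩ {e₂, e₃, e₅, e₆, e₇, e₉, e₁₂, e₁₃, e₁₄, e₁₅} = {e₇, e₉, e₁₃}
So ⟦orange tile that covered e₁₅ beside e₁₄⟧ = {e₇, e₉, e₁₃}.

{e₇, e₉, e₁₃}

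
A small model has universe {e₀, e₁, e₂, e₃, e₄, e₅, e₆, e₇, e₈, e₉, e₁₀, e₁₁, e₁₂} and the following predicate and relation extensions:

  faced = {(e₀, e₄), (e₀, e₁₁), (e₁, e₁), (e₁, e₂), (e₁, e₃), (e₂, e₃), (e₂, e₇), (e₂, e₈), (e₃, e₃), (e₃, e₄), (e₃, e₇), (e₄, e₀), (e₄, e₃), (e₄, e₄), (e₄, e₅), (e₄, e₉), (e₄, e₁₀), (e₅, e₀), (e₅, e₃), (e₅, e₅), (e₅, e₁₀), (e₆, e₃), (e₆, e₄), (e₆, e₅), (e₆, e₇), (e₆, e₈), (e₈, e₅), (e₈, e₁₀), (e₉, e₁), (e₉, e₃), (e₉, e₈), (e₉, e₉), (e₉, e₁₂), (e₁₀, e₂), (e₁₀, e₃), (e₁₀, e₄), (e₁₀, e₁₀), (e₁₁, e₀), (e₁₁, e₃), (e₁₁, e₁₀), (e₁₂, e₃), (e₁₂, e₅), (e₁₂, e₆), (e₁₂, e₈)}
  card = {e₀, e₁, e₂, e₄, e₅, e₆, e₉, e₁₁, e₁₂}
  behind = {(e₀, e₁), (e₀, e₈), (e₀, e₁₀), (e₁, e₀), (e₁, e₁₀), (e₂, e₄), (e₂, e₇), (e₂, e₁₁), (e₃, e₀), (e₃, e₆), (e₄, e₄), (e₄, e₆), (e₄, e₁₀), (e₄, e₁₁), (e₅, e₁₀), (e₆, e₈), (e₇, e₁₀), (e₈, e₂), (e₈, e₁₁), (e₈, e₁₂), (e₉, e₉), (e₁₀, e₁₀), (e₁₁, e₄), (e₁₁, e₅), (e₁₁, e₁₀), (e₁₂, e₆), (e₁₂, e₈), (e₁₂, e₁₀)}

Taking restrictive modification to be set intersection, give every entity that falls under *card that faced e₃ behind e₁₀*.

{e₁, e₄, e₅, e₁₁, e₁₂}

⟦that faced e₃⟧ = {x : ⟨x, e₃⟩ ∈ ⟦faced⟧} = {e₁, e₂, e₃, e₄, e₅, e₆, e₉, e₁₀, e₁₁, e₁₂}
⟦behind e₁₀⟧ = {x : ⟨x, e₁₀⟩ ∈ ⟦behind⟧} = {e₀, e₁, e₄, e₅, e₇, e₁₀, e₁₁, e₁₂}
⟦card⟧ = {e₀, e₁, e₂, e₄, e₅, e₆, e₉, e₁₁, e₁₂}
… ∩ ⟦that faced e₃⟧ = {e₀, e₁, e₂, e₄, e₅, e₆, e₉, e₁₁, e₁₂} ∩ {e₁, e₂, e₃, e₄, e₅, e₆, e₉, e₁₀, e₁₁, e₁₂} = {e₁, e₂, e₄, e₅, e₆, e₉, e₁₁, e₁₂}
… ∩ ⟦behind e₁₀⟧ = {e₁, e₂, e₄, e₅, e₆, e₉, e₁₁, e₁₂} ∩ {e₀, e₁, e₄, e₅, e₇, e₁₀, e₁₁, e₁₂} = {e₁, e₄, e₅, e₁₁, e₁₂}
So ⟦card that faced e₃ behind e₁₀⟧ = {e₁, e₄, e₅, e₁₁, e₁₂}.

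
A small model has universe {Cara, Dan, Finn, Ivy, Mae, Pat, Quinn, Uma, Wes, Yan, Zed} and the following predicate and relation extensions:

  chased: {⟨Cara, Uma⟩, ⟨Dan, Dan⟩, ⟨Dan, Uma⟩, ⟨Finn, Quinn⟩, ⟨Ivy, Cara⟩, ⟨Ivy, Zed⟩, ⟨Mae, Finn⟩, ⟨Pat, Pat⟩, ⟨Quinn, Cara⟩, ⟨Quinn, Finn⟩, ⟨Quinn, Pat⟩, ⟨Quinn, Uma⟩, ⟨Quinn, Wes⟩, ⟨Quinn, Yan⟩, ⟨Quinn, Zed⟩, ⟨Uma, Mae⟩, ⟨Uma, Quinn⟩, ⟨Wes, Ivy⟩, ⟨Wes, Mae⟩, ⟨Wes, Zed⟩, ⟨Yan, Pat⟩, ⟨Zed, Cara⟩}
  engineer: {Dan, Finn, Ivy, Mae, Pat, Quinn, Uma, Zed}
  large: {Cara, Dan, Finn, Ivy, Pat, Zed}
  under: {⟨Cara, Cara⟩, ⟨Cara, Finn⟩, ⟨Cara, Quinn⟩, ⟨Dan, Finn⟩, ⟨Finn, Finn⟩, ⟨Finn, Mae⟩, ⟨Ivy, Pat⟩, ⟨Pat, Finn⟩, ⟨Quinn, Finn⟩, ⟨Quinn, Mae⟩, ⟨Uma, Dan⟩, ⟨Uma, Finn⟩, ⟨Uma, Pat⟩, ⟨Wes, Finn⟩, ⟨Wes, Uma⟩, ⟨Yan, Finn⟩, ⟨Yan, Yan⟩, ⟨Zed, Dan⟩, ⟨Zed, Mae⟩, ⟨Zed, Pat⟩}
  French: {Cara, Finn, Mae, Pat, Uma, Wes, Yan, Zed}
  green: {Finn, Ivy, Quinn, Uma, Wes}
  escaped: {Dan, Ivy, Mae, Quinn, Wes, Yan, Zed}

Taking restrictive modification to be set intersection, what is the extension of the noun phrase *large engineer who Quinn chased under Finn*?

⟦who Quinn chased⟧ = {x : ⟨Quinn, x⟩ ∈ ⟦chased⟧} = {Cara, Finn, Pat, Uma, Wes, Yan, Zed}
⟦under Finn⟧ = {x : ⟨x, Finn⟩ ∈ ⟦under⟧} = {Cara, Dan, Finn, Pat, Quinn, Uma, Wes, Yan}
⟦engineer⟧ = {Dan, Finn, Ivy, Mae, Pat, Quinn, Uma, Zed}
… ∩ ⟦who Quinn chased⟧ = {Dan, Finn, Ivy, Mae, Pat, Quinn, Uma, Zed} ∩ {Cara, Finn, Pat, Uma, Wes, Yan, Zed} = {Finn, Pat, Uma, Zed}
… ∩ ⟦under Finn⟧ = {Finn, Pat, Uma, Zed} ∩ {Cara, Dan, Finn, Pat, Quinn, Uma, Wes, Yan} = {Finn, Pat, Uma}
… ∩ ⟦large⟧ = {Finn, Pat, Uma} ∩ {Cara, Dan, Finn, Ivy, Pat, Zed} = {Finn, Pat}
So ⟦large engineer who Quinn chased under Finn⟧ = {Finn, Pat}.

{Finn, Pat}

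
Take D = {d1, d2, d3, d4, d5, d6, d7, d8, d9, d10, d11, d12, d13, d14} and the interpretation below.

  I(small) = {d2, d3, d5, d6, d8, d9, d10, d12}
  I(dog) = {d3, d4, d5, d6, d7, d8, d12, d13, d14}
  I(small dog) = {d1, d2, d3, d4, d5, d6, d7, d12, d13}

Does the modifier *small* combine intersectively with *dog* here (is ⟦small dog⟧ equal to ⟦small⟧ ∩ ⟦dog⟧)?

⟦small⟧ ∩ ⟦dog⟧ = {d2, d3, d5, d6, d8, d9, d10, d12} ∩ {d3, d4, d5, d6, d7, d8, d12, d13, d14} = {d3, d5, d6, d8, d12}
Observed ⟦small dog⟧ = {d1, d2, d3, d4, d5, d6, d7, d12, d13}.
These differ, so the modifier is not intersective in this model.

no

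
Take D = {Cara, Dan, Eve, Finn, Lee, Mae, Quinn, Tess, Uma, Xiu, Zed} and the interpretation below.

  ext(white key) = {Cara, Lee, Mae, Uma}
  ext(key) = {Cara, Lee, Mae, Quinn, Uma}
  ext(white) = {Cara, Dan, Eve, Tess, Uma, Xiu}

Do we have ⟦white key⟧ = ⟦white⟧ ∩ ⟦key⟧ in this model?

no

⟦white⟧ ∩ ⟦key⟧ = {Cara, Dan, Eve, Tess, Uma, Xiu} ∩ {Cara, Lee, Mae, Quinn, Uma} = {Cara, Uma}
Observed ⟦white key⟧ = {Cara, Lee, Mae, Uma}.
These differ, so the modifier is not intersective in this model.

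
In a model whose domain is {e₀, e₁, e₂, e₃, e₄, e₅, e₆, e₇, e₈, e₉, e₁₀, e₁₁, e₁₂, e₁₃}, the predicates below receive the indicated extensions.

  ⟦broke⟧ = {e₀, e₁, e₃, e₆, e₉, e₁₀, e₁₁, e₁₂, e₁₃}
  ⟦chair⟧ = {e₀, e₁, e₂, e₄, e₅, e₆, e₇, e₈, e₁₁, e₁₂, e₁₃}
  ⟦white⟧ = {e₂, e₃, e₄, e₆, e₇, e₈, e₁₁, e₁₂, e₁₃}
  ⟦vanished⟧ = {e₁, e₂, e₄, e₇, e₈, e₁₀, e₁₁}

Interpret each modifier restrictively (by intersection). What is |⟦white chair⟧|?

8

⟦chair⟧ = {e₀, e₁, e₂, e₄, e₅, e₆, e₇, e₈, e₁₁, e₁₂, e₁₃}
… ∩ ⟦white⟧ = {e₀, e₁, e₂, e₄, e₅, e₆, e₇, e₈, e₁₁, e₁₂, e₁₃} ∩ {e₂, e₃, e₄, e₆, e₇, e₈, e₁₁, e₁₂, e₁₃} = {e₂, e₄, e₆, e₇, e₈, e₁₁, e₁₂, e₁₃}
⟦white chair⟧ = {e₂, e₄, e₆, e₇, e₈, e₁₁, e₁₂, e₁₃}, so the cardinality is 8.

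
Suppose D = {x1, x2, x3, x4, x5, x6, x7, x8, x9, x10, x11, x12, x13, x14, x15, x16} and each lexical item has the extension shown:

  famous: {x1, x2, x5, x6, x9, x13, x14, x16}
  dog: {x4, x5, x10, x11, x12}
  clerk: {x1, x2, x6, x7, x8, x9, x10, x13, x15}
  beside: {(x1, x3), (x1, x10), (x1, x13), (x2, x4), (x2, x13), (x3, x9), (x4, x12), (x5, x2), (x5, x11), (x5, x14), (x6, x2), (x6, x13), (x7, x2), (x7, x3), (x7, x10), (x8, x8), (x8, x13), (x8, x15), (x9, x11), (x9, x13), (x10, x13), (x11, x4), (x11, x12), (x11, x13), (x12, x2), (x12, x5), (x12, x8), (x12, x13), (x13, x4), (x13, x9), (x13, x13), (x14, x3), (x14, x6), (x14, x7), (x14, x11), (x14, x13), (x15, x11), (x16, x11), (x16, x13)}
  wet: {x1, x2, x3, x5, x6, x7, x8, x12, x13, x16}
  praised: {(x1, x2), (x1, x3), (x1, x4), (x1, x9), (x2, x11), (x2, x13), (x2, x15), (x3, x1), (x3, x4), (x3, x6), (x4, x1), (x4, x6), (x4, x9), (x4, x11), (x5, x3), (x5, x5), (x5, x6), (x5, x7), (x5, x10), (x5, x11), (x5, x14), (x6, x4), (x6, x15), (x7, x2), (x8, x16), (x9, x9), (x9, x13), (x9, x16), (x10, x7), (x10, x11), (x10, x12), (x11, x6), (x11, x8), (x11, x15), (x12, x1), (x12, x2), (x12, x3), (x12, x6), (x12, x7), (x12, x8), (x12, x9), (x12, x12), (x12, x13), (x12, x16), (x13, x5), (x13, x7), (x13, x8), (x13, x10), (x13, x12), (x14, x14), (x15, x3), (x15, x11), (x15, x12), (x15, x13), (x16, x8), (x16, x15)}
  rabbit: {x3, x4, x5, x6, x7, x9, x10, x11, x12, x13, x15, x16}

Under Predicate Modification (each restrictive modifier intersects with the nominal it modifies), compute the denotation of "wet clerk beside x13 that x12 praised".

⟦beside x13⟧ = {x : ⟨x, x13⟩ ∈ ⟦beside⟧} = {x1, x2, x6, x8, x9, x10, x11, x12, x13, x14, x16}
⟦that x12 praised⟧ = {x : ⟨x12, x⟩ ∈ ⟦praised⟧} = {x1, x2, x3, x6, x7, x8, x9, x12, x13, x16}
⟦clerk⟧ = {x1, x2, x6, x7, x8, x9, x10, x13, x15}
… ∩ ⟦beside x13⟧ = {x1, x2, x6, x7, x8, x9, x10, x13, x15} ∩ {x1, x2, x6, x8, x9, x10, x11, x12, x13, x14, x16} = {x1, x2, x6, x8, x9, x10, x13}
… ∩ ⟦that x12 praised⟧ = {x1, x2, x6, x8, x9, x10, x13} ∩ {x1, x2, x3, x6, x7, x8, x9, x12, x13, x16} = {x1, x2, x6, x8, x9, x13}
… ∩ ⟦wet⟧ = {x1, x2, x6, x8, x9, x13} ∩ {x1, x2, x3, x5, x6, x7, x8, x12, x13, x16} = {x1, x2, x6, x8, x13}
So ⟦wet clerk beside x13 that x12 praised⟧ = {x1, x2, x6, x8, x13}.

{x1, x2, x6, x8, x13}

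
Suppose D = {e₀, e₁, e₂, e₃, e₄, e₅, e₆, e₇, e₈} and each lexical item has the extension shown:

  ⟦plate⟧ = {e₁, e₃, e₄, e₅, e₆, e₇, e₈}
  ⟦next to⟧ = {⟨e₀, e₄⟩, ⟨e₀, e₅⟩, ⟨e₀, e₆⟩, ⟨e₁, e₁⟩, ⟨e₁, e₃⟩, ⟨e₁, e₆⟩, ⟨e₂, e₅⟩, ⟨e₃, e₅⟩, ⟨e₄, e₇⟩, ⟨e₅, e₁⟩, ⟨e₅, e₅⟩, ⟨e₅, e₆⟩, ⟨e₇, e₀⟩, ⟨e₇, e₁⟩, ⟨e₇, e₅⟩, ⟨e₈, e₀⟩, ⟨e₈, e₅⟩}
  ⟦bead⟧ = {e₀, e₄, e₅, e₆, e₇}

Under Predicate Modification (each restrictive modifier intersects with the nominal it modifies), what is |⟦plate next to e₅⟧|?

4

⟦next to e₅⟧ = {x : ⟨x, e₅⟩ ∈ ⟦next to⟧} = {e₀, e₂, e₃, e₅, e₇, e₈}
⟦plate⟧ = {e₁, e₃, e₄, e₅, e₆, e₇, e₈}
… ∩ ⟦next to e₅⟧ = {e₁, e₃, e₄, e₅, e₆, e₇, e₈} ∩ {e₀, e₂, e₃, e₅, e₇, e₈} = {e₃, e₅, e₇, e₈}
⟦plate next to e₅⟧ = {e₃, e₅, e₇, e₈}, so the cardinality is 4.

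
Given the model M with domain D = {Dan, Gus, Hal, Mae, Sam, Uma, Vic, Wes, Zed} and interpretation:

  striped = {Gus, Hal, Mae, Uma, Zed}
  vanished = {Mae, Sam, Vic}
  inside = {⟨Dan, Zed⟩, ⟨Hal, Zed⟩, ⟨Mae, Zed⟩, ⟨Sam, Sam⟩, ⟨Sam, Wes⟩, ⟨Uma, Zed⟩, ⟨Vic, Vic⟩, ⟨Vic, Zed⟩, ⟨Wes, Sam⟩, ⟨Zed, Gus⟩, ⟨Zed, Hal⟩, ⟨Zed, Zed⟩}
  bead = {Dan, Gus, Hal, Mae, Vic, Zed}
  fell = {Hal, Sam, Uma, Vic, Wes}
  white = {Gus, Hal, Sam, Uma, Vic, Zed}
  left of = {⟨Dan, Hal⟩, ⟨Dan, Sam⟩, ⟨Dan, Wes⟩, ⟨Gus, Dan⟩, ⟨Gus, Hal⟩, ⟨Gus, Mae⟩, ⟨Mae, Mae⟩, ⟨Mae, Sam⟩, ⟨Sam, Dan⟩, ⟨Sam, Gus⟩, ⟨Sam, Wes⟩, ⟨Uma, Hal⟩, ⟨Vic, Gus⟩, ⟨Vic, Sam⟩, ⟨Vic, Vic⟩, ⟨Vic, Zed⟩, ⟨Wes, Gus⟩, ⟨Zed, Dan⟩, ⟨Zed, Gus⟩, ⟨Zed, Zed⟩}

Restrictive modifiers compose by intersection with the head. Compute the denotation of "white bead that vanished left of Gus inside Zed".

{Vic}

⟦that vanished⟧ = ⟦vanished⟧ = {Mae, Sam, Vic}
⟦left of Gus⟧ = {x : ⟨x, Gus⟩ ∈ ⟦left of⟧} = {Sam, Vic, Wes, Zed}
⟦inside Zed⟧ = {x : ⟨x, Zed⟩ ∈ ⟦inside⟧} = {Dan, Hal, Mae, Uma, Vic, Zed}
⟦bead⟧ = {Dan, Gus, Hal, Mae, Vic, Zed}
… ∩ ⟦that vanished⟧ = {Dan, Gus, Hal, Mae, Vic, Zed} ∩ {Mae, Sam, Vic} = {Mae, Vic}
… ∩ ⟦left of Gus⟧ = {Mae, Vic} ∩ {Sam, Vic, Wes, Zed} = {Vic}
… ∩ ⟦inside Zed⟧ = {Vic} ∩ {Dan, Hal, Mae, Uma, Vic, Zed} = {Vic}
… ∩ ⟦white⟧ = {Vic} ∩ {Gus, Hal, Sam, Uma, Vic, Zed} = {Vic}
So ⟦white bead that vanished left of Gus inside Zed⟧ = {Vic}.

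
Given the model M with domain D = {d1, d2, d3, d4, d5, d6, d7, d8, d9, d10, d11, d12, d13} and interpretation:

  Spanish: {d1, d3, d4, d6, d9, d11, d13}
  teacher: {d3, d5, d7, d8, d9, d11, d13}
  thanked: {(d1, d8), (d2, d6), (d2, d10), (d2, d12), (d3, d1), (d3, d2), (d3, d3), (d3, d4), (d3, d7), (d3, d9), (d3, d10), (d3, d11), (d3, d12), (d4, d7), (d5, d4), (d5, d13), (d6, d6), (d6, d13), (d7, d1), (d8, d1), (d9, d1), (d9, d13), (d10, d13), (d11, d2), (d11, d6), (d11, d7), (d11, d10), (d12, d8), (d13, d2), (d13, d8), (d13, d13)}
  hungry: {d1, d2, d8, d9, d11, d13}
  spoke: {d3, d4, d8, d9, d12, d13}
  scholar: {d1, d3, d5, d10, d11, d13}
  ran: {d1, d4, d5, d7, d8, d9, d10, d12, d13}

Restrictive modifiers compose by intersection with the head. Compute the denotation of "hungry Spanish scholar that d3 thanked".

{d1, d11}

⟦that d3 thanked⟧ = {x : ⟨d3, x⟩ ∈ ⟦thanked⟧} = {d1, d2, d3, d4, d7, d9, d10, d11, d12}
⟦scholar⟧ = {d1, d3, d5, d10, d11, d13}
… ∩ ⟦that d3 thanked⟧ = {d1, d3, d5, d10, d11, d13} ∩ {d1, d2, d3, d4, d7, d9, d10, d11, d12} = {d1, d3, d10, d11}
… ∩ ⟦hungry⟧ = {d1, d3, d10, d11} ∩ {d1, d2, d8, d9, d11, d13} = {d1, d11}
… ∩ ⟦Spanish⟧ = {d1, d11} ∩ {d1, d3, d4, d6, d9, d11, d13} = {d1, d11}
So ⟦hungry Spanish scholar that d3 thanked⟧ = {d1, d11}.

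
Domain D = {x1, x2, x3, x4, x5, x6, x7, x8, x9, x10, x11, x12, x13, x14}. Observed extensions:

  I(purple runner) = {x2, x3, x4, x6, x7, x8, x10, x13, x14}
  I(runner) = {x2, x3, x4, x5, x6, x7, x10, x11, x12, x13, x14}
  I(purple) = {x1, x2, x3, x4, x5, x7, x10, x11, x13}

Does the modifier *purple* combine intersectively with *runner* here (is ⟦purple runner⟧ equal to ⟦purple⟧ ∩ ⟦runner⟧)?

no

⟦purple⟧ ∩ ⟦runner⟧ = {x1, x2, x3, x4, x5, x7, x10, x11, x13} ∩ {x2, x3, x4, x5, x6, x7, x10, x11, x12, x13, x14} = {x2, x3, x4, x5, x7, x10, x11, x13}
Observed ⟦purple runner⟧ = {x2, x3, x4, x6, x7, x8, x10, x13, x14}.
These differ, so the modifier is not intersective in this model.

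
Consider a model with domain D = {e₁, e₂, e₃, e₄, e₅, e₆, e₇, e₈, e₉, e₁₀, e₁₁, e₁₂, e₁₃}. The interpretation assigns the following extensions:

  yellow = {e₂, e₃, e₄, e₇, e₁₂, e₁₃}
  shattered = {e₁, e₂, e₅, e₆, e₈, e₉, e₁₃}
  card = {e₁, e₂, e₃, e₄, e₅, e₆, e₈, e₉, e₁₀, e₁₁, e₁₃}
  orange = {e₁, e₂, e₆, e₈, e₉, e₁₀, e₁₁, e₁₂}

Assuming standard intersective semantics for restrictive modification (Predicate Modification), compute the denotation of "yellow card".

⟦card⟧ = {e₁, e₂, e₃, e₄, e₅, e₆, e₈, e₉, e₁₀, e₁₁, e₁₃}
… ∩ ⟦yellow⟧ = {e₁, e₂, e₃, e₄, e₅, e₆, e₈, e₉, e₁₀, e₁₁, e₁₃} ∩ {e₂, e₃, e₄, e₇, e₁₂, e₁₃} = {e₂, e₃, e₄, e₁₃}
So ⟦yellow card⟧ = {e₂, e₃, e₄, e₁₃}.

{e₂, e₃, e₄, e₁₃}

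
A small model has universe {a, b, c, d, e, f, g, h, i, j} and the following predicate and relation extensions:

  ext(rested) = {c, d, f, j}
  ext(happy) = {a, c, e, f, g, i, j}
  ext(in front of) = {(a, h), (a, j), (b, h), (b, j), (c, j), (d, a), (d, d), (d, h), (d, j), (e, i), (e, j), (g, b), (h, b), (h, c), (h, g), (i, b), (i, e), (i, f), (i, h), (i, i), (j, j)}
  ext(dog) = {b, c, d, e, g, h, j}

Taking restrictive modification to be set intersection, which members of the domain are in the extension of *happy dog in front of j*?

{c, e, j}

⟦in front of j⟧ = {x : ⟨x, j⟩ ∈ ⟦in front of⟧} = {a, b, c, d, e, j}
⟦dog⟧ = {b, c, d, e, g, h, j}
… ∩ ⟦in front of j⟧ = {b, c, d, e, g, h, j} ∩ {a, b, c, d, e, j} = {b, c, d, e, j}
… ∩ ⟦happy⟧ = {b, c, d, e, j} ∩ {a, c, e, f, g, i, j} = {c, e, j}
So ⟦happy dog in front of j⟧ = {c, e, j}.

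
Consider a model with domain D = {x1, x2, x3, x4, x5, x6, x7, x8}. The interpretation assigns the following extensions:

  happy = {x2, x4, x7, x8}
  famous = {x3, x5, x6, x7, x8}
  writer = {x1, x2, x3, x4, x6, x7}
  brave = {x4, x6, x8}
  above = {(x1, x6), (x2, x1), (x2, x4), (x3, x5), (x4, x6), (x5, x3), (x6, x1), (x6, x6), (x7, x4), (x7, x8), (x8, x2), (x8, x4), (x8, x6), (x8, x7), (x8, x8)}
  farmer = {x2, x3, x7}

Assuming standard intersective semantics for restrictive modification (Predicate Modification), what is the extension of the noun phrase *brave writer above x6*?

{x4, x6}

⟦above x6⟧ = {x : ⟨x, x6⟩ ∈ ⟦above⟧} = {x1, x4, x6, x8}
⟦writer⟧ = {x1, x2, x3, x4, x6, x7}
… ∩ ⟦above x6⟧ = {x1, x2, x3, x4, x6, x7} ∩ {x1, x4, x6, x8} = {x1, x4, x6}
… ∩ ⟦brave⟧ = {x1, x4, x6} ∩ {x4, x6, x8} = {x4, x6}
So ⟦brave writer above x6⟧ = {x4, x6}.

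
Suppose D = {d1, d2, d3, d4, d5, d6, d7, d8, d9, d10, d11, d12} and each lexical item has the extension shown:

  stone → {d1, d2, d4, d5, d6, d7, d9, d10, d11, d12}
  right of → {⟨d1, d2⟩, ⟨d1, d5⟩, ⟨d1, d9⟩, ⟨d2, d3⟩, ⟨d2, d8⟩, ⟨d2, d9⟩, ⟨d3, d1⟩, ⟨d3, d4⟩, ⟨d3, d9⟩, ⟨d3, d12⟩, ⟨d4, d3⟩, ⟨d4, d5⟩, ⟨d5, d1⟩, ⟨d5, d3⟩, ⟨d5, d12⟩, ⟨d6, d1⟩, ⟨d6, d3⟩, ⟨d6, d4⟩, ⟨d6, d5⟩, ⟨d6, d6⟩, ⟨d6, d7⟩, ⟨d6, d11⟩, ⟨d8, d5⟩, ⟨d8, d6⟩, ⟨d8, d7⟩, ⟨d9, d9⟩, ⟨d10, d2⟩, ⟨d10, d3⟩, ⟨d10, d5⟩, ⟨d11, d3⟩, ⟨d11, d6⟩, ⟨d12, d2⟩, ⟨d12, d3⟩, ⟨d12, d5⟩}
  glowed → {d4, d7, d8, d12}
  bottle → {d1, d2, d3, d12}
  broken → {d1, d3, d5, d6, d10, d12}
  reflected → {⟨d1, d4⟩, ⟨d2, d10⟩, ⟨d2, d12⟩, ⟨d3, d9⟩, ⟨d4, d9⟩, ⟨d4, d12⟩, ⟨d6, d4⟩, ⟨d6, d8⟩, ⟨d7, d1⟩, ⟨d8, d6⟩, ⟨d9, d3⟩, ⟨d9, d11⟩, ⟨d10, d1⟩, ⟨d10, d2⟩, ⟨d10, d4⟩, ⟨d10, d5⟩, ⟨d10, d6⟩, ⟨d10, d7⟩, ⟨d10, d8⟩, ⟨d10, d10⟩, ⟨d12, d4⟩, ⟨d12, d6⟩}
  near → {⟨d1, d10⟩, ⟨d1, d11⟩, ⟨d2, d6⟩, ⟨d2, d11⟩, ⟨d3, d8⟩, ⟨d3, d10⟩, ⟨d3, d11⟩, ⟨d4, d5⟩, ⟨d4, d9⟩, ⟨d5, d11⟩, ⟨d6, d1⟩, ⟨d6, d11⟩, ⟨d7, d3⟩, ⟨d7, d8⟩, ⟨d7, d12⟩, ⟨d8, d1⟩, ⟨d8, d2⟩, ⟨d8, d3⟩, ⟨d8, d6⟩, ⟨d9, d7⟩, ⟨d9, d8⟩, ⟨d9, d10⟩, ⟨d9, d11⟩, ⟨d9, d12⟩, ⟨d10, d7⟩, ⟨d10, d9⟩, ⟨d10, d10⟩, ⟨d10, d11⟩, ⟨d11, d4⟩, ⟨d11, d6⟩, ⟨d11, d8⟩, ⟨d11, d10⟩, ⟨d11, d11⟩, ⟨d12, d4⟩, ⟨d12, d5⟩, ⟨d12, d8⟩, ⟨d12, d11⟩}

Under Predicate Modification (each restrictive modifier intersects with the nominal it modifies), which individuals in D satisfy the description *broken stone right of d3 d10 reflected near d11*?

{d5, d6, d10}

⟦right of d3⟧ = {x : ⟨x, d3⟩ ∈ ⟦right of⟧} = {d2, d4, d5, d6, d10, d11, d12}
⟦d10 reflected⟧ = {x : ⟨d10, x⟩ ∈ ⟦reflected⟧} = {d1, d2, d4, d5, d6, d7, d8, d10}
⟦near d11⟧ = {x : ⟨x, d11⟩ ∈ ⟦near⟧} = {d1, d2, d3, d5, d6, d9, d10, d11, d12}
⟦stone⟧ = {d1, d2, d4, d5, d6, d7, d9, d10, d11, d12}
… ∩ ⟦right of d3⟧ = {d1, d2, d4, d5, d6, d7, d9, d10, d11, d12} ∩ {d2, d4, d5, d6, d10, d11, d12} = {d2, d4, d5, d6, d10, d11, d12}
… ∩ ⟦d10 reflected⟧ = {d2, d4, d5, d6, d10, d11, d12} ∩ {d1, d2, d4, d5, d6, d7, d8, d10} = {d2, d4, d5, d6, d10}
… ∩ ⟦near d11⟧ = {d2, d4, d5, d6, d10} ∩ {d1, d2, d3, d5, d6, d9, d10, d11, d12} = {d2, d5, d6, d10}
… ∩ ⟦broken⟧ = {d2, d5, d6, d10} ∩ {d1, d3, d5, d6, d10, d12} = {d5, d6, d10}
So ⟦broken stone right of d3 d10 reflected near d11⟧ = {d5, d6, d10}.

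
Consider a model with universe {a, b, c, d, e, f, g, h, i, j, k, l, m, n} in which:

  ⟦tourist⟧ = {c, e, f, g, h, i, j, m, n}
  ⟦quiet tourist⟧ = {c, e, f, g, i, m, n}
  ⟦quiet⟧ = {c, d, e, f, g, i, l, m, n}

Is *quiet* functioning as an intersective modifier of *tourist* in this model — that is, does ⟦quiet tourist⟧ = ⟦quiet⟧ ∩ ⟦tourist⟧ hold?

yes

⟦quiet⟧ ∩ ⟦tourist⟧ = {c, d, e, f, g, i, l, m, n} ∩ {c, e, f, g, h, i, j, m, n} = {c, e, f, g, i, m, n}
Observed ⟦quiet tourist⟧ = {c, e, f, g, i, m, n}.
These coincide, so the modifier is intersective here.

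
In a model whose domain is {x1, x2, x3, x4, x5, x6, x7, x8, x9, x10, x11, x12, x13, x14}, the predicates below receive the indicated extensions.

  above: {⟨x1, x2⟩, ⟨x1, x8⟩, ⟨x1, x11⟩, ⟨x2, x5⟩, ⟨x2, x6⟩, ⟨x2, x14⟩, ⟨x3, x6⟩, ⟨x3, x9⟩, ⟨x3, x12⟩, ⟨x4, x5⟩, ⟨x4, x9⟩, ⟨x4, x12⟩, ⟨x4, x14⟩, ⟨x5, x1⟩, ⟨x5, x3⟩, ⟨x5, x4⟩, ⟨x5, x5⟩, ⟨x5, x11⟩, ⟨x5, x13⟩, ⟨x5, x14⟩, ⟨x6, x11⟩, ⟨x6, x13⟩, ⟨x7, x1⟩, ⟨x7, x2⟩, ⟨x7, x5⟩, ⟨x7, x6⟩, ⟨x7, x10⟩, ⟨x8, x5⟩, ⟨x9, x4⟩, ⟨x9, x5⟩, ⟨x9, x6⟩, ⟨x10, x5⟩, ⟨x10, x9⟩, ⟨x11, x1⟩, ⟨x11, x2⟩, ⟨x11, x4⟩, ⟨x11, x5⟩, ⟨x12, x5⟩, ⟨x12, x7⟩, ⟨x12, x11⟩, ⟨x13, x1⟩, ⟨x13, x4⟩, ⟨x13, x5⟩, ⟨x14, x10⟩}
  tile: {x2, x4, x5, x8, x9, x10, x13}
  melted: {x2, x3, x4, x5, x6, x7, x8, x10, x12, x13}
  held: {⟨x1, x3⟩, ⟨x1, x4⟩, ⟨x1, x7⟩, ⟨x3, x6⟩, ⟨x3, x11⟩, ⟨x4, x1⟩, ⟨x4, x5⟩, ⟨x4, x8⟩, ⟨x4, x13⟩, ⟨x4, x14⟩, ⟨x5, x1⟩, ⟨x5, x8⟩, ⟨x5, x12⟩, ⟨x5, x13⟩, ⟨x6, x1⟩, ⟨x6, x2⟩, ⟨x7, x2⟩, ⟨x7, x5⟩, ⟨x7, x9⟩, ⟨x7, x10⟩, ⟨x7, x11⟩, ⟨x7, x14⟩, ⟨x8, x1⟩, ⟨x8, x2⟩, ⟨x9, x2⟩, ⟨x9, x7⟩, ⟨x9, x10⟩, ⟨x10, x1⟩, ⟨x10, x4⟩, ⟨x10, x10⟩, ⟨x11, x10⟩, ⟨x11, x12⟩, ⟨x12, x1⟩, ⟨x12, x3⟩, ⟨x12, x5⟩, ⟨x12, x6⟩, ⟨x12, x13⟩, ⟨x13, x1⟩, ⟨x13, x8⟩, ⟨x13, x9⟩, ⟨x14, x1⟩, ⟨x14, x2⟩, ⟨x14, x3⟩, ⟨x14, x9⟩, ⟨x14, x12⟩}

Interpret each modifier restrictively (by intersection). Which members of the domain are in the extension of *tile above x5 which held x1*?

⟦above x5⟧ = {x : ⟨x, x5⟩ ∈ ⟦above⟧} = {x2, x4, x5, x7, x8, x9, x10, x11, x12, x13}
⟦which held x1⟧ = {x : ⟨x, x1⟩ ∈ ⟦held⟧} = {x4, x5, x6, x8, x10, x12, x13, x14}
⟦tile⟧ = {x2, x4, x5, x8, x9, x10, x13}
… ∩ ⟦above x5⟧ = {x2, x4, x5, x8, x9, x10, x13} ∩ {x2, x4, x5, x7, x8, x9, x10, x11, x12, x13} = {x2, x4, x5, x8, x9, x10, x13}
… ∩ ⟦which held x1⟧ = {x2, x4, x5, x8, x9, x10, x13} ∩ {x4, x5, x6, x8, x10, x12, x13, x14} = {x4, x5, x8, x10, x13}
So ⟦tile above x5 which held x1⟧ = {x4, x5, x8, x10, x13}.

{x4, x5, x8, x10, x13}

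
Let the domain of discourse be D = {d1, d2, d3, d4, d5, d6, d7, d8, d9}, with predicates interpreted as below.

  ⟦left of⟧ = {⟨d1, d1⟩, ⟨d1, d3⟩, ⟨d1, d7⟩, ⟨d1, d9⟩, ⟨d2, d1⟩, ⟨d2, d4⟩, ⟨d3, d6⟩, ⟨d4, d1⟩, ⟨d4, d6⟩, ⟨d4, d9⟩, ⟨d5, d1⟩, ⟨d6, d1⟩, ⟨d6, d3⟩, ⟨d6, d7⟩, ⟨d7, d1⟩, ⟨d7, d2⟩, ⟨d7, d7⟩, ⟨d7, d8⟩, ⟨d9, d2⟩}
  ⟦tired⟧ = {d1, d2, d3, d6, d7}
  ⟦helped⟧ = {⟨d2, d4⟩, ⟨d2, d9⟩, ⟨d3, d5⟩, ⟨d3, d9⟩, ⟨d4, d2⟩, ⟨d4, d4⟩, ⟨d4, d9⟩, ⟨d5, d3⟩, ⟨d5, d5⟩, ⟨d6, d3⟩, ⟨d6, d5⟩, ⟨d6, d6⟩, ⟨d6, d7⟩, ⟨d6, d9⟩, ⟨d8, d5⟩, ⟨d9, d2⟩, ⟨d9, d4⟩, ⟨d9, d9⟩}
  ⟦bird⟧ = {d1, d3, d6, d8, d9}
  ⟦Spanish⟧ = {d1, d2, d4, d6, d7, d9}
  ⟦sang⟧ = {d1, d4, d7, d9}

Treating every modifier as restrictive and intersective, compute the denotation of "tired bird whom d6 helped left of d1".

⟦whom d6 helped⟧ = {x : ⟨d6, x⟩ ∈ ⟦helped⟧} = {d3, d5, d6, d7, d9}
⟦left of d1⟧ = {x : ⟨x, d1⟩ ∈ ⟦left of⟧} = {d1, d2, d4, d5, d6, d7}
⟦bird⟧ = {d1, d3, d6, d8, d9}
… ∩ ⟦whom d6 helped⟧ = {d1, d3, d6, d8, d9} ∩ {d3, d5, d6, d7, d9} = {d3, d6, d9}
… ∩ ⟦left of d1⟧ = {d3, d6, d9} ∩ {d1, d2, d4, d5, d6, d7} = {d6}
… ∩ ⟦tired⟧ = {d6} ∩ {d1, d2, d3, d6, d7} = {d6}
So ⟦tired bird whom d6 helped left of d1⟧ = {d6}.

{d6}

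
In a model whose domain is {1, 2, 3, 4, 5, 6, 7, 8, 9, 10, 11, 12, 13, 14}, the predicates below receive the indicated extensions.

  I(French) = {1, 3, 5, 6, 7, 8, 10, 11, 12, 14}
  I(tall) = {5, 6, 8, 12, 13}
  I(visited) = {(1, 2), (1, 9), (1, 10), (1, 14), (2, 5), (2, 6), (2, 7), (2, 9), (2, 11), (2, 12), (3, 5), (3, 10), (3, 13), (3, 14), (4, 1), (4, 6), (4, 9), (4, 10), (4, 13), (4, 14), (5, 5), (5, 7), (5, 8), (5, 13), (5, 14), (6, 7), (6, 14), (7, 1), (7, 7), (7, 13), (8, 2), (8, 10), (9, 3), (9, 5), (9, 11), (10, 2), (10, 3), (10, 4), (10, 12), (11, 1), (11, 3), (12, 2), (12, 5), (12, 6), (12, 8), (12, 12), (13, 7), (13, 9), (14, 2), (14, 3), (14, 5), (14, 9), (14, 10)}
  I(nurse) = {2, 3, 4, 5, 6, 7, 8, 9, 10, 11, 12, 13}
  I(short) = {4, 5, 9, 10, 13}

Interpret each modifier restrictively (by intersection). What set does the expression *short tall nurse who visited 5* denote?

{5}

⟦who visited 5⟧ = {x : ⟨x, 5⟩ ∈ ⟦visited⟧} = {2, 3, 5, 9, 12, 14}
⟦nurse⟧ = {2, 3, 4, 5, 6, 7, 8, 9, 10, 11, 12, 13}
… ∩ ⟦who visited 5⟧ = {2, 3, 4, 5, 6, 7, 8, 9, 10, 11, 12, 13} ∩ {2, 3, 5, 9, 12, 14} = {2, 3, 5, 9, 12}
… ∩ ⟦short⟧ = {2, 3, 5, 9, 12} ∩ {4, 5, 9, 10, 13} = {5, 9}
… ∩ ⟦tall⟧ = {5, 9} ∩ {5, 6, 8, 12, 13} = {5}
So ⟦short tall nurse who visited 5⟧ = {5}.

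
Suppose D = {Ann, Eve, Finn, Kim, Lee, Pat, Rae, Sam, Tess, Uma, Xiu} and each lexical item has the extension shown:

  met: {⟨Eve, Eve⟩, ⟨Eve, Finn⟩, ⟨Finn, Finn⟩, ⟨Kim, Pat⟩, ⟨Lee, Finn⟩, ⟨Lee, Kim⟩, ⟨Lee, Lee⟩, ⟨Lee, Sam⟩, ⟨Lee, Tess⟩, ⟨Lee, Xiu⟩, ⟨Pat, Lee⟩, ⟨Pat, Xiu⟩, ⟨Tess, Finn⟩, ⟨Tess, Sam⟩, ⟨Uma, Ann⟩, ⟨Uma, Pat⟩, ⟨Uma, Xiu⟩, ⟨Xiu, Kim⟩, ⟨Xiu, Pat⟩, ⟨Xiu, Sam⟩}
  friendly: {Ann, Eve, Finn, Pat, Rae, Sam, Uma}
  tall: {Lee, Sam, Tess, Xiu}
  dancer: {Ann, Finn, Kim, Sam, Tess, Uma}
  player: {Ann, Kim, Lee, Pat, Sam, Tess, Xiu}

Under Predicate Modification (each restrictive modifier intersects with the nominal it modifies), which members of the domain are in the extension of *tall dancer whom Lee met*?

{Sam, Tess}

⟦whom Lee met⟧ = {x : ⟨Lee, x⟩ ∈ ⟦met⟧} = {Finn, Kim, Lee, Sam, Tess, Xiu}
⟦dancer⟧ = {Ann, Finn, Kim, Sam, Tess, Uma}
… ∩ ⟦whom Lee met⟧ = {Ann, Finn, Kim, Sam, Tess, Uma} ∩ {Finn, Kim, Lee, Sam, Tess, Xiu} = {Finn, Kim, Sam, Tess}
… ∩ ⟦tall⟧ = {Finn, Kim, Sam, Tess} ∩ {Lee, Sam, Tess, Xiu} = {Sam, Tess}
So ⟦tall dancer whom Lee met⟧ = {Sam, Tess}.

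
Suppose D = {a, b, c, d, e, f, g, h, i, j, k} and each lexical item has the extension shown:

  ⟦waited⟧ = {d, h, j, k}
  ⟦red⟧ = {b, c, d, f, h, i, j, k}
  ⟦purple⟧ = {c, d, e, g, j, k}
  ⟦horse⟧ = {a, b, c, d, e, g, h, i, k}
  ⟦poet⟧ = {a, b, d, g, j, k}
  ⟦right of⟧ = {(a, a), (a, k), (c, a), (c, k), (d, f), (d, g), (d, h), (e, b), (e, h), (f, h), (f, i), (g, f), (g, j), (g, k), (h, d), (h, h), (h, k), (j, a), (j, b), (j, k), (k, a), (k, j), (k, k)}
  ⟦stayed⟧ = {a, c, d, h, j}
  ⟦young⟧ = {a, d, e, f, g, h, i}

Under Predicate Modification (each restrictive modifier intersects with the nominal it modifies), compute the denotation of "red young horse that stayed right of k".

{h}

⟦that stayed⟧ = ⟦stayed⟧ = {a, c, d, h, j}
⟦right of k⟧ = {x : ⟨x, k⟩ ∈ ⟦right of⟧} = {a, c, g, h, j, k}
⟦horse⟧ = {a, b, c, d, e, g, h, i, k}
… ∩ ⟦that stayed⟧ = {a, b, c, d, e, g, h, i, k} ∩ {a, c, d, h, j} = {a, c, d, h}
… ∩ ⟦right of k⟧ = {a, c, d, h} ∩ {a, c, g, h, j, k} = {a, c, h}
… ∩ ⟦red⟧ = {a, c, h} ∩ {b, c, d, f, h, i, j, k} = {c, h}
… ∩ ⟦young⟧ = {c, h} ∩ {a, d, e, f, g, h, i} = {h}
So ⟦red young horse that stayed right of k⟧ = {h}.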